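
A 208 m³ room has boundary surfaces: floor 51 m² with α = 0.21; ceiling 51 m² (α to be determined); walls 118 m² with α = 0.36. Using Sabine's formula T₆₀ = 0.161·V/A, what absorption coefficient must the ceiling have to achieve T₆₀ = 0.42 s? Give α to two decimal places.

A = 0.161·V/T₆₀ = 0.161·208/0.42 = 79.73 m² sabins.
Absorption from the other surfaces = 51·0.21 + 118·0.36 = 53.19 m², so the ceiling must supply 26.54 m² over 51 m².
α = 26.54/51 = 0.520.

0.52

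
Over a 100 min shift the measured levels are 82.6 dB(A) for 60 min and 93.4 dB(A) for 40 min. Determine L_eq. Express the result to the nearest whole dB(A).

90 dB(A)

L_eq = 10·log₁₀[(1/T)·Σ tᵢ·10^(Lᵢ/10)] with T = 100 min.
Σ tᵢ·10^(Lᵢ/10) = 60·10^(82.6/10) + 40·10^(93.4/10) = 9.843e+10.
L_eq = 10·log₁₀(9.843e+10/100) = 89.93 dB(A).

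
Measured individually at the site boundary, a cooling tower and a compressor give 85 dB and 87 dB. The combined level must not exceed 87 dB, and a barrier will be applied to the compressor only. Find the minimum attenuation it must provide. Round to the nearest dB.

4 dB

Fixed contribution from the other source: Σ 10^(L/10) = 10^(85/10) = 3.162e+08 (85.00 dB).
To meet 87 dB overall, the treated compressor may contribute at most 10^(87/10) − 3.162e+08 = 1.850e+08, i.e. 82.67 dB.
So the compressor must be reduced from 87 to 82.67 dB: IL = 4.33 dB.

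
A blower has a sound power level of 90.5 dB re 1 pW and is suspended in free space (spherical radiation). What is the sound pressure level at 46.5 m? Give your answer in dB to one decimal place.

The power spreads over a sphere of area 4π·r², so L_p = L_w − 10·log₁₀(4π·r²).
4π·r² = 2.717e+04 m², 10·log₁₀ of that is 44.341 dB.
L_p = 90.5 − 44.341 = 46.16 dB.

46.2 dB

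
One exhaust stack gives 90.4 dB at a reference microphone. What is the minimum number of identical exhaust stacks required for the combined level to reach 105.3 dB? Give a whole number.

N identical sources give L₁ + 10·log₁₀ N, so require 10·log₁₀ N ≥ 105.3 − 90.4 = 14.9 dB.
N ≥ 10^(14.9/10) = 30.903, so N = 31.

31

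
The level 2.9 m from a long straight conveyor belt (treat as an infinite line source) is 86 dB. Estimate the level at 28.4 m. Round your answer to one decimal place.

Cylindrical spreading from a line source gives a 10·log₁₀(r₂/r₁) drop.
L₂ = 86 − 10·log₁₀(28.4/2.9) = 86 − 9.909 = 76.09 dB.

76.1 dB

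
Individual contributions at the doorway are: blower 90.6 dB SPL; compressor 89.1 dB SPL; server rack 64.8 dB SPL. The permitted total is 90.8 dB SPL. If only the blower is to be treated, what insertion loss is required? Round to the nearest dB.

Everything except the blower sums to 10^(89.1/10) + 10^(64.8/10) = 8.159e+08 in linear terms, 89.12 dB SPL.
To meet 90.8 dB SPL overall, the treated blower may contribute at most 10^(90.8/10) − 8.159e+08 = 3.864e+08, i.e. 85.87 dB SPL.
So the blower must be reduced from 90.6 to 85.87 dB SPL: IL = 4.73 dB.

5 dB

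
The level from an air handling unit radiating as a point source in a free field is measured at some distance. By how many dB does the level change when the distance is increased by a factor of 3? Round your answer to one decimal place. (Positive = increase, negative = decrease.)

With spherical spreading the level changes by −20·log₁₀(r₂/r₁).
ΔL = −20·log₁₀(3) = -9.54 dB.

-9.5 dB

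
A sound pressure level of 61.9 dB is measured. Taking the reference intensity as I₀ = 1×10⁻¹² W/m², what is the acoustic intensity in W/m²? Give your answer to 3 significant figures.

I = I₀·10^(L/10) = 10⁻¹² × 10^(61.9/10) = 10^(-5.810).

1.55e-06 W/m²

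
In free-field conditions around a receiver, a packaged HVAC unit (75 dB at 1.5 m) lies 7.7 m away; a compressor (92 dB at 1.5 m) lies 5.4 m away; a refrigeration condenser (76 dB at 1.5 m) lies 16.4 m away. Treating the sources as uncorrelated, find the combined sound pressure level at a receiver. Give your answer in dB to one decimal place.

80.9 dB

First find each source's level at the receiver (point-source: −20·log₁₀(r/r_ref)), then combine on an intensity basis.
packaged HVAC unit: 75 − 20·log₁₀(7.7/1.5) = 75 − 14.21 = 60.79 dB.
compressor: 92 − 20·log₁₀(5.4/1.5) = 92 − 11.13 = 80.87 dB.
refrigeration condenser: 76 − 20·log₁₀(16.4/1.5) = 76 − 20.78 = 55.22 dB.
Σ 10^(L/10) = 1.238e+08 → L_total = 10·log₁₀(1.238e+08) = 80.93 dB.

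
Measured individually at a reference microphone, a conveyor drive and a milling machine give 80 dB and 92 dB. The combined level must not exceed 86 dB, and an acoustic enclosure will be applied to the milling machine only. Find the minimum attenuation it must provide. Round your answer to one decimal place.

7.3 dB

Fixed contribution from the other source: Σ 10^(L/10) = 10^(80/10) = 1.000e+08 (80.00 dB).
The limit corresponds to 10^(86/10) = 3.981e+08; subtracting the fixed part leaves 2.981e+08 for the milling machine, i.e. 84.74 dB.
So the milling machine must be reduced from 92 to 84.74 dB: IL = 7.26 dB.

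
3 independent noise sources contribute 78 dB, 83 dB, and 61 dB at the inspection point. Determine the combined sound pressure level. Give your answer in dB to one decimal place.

Incoherent sources combine by intensity addition: L_total = 10·log₁₀(Σ 10^(L_i/10)).
Σ 10^(L/10) = 10^(78/10) + 10^(83/10) + 10^(61/10) = 2.639e+08.
L_total = 10·log₁₀(2.639e+08) = 84.21 dB.

84.2 dB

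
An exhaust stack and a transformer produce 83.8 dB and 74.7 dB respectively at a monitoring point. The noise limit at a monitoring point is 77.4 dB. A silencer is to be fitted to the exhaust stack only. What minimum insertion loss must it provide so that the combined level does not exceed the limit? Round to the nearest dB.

10 dB

Everything except the exhaust stack sums to 10^(74.7/10) = 2.951e+07 in linear terms, 74.70 dB.
To meet 77.4 dB overall, the treated exhaust stack may contribute at most 10^(77.4/10) − 2.951e+07 = 2.544e+07, i.e. 74.06 dB.
Required insertion loss = 83.8 − 74.06 = 9.74 dB.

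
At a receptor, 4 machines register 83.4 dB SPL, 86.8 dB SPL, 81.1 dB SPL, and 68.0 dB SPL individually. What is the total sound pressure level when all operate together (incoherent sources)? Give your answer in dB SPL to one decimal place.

89.2 dB SPL

Incoherent sources combine by intensity addition: L_total = 10·log₁₀(Σ 10^(L_i/10)).
Σ 10^(L/10) = 10^(83.4/10) + 10^(86.8/10) + 10^(81.1/10) + 10^(68.0/10) = 8.325e+08.
L_total = 10·log₁₀(8.325e+08) = 89.20 dB SPL.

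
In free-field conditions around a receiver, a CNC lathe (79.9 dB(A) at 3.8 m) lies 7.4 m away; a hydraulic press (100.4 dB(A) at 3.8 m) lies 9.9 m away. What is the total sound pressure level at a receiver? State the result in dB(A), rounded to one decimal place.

Propagate each source to the receiver with L = L_ref − 20·log₁₀(r/r_ref), then add intensities.
CNC lathe: 79.9 − 20·log₁₀(7.4/3.8) = 79.9 − 5.79 = 74.11 dB(A).
hydraulic press: 100.4 − 20·log₁₀(9.9/3.8) = 100.4 − 8.32 = 92.08 dB(A).
Σ 10^(L/10) = 1.641e+09 → L_total = 10·log₁₀(1.641e+09) = 92.15 dB(A).

92.2 dB(A)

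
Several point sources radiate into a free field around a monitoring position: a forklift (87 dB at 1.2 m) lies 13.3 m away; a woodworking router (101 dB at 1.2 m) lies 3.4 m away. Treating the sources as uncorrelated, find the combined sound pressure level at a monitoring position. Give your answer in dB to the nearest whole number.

92 dB

Apply inverse-square spreading to bring every level to the receiver, then sum 10^(L/10).
forklift: 87 − 20·log₁₀(13.3/1.2) = 87 − 20.89 = 66.11 dB.
woodworking router: 101 − 20·log₁₀(3.4/1.2) = 101 − 9.05 = 91.95 dB.
Σ 10^(L/10) = 1.572e+09 → L_total = 10·log₁₀(1.572e+09) = 91.97 dB.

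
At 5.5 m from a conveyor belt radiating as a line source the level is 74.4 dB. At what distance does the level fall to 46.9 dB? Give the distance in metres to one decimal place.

For a line source L₁ − L₂ = 10·log₁₀(r₂/r₁), so r₂ = r₁·10^((L₁−L₂)/10).
r₂ = 5.5·10^((74.4−46.9)/10) = 5.5·10^(27.5/10) = 3092.88 m.

3092.9 m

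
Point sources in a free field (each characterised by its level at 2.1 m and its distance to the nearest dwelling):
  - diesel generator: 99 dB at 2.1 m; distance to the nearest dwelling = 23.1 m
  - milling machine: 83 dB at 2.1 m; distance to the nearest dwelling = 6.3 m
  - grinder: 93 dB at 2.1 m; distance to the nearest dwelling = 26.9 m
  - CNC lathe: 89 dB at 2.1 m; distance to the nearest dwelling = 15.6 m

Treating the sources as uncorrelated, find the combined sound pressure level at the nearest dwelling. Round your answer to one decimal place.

Apply inverse-square spreading to bring every level to the receiver, then sum 10^(L/10).
diesel generator: 99 − 20·log₁₀(23.1/2.1) = 99 − 20.83 = 78.17 dB.
milling machine: 83 − 20·log₁₀(6.3/2.1) = 83 − 9.54 = 73.46 dB.
grinder: 93 − 20·log₁₀(26.9/2.1) = 93 − 22.15 = 70.85 dB.
CNC lathe: 89 − 20·log₁₀(15.6/2.1) = 89 − 17.42 = 71.58 dB.
Σ 10^(L/10) = 1.144e+08 → L_total = 10·log₁₀(1.144e+08) = 80.58 dB.

80.6 dB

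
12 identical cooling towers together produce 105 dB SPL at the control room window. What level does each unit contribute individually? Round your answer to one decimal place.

94.2 dB SPL

For N identical incoherent sources L_total = L₁ + 10·log₁₀ N, so L₁ = 105 − 10·log₁₀(12) = 105 − 10.792.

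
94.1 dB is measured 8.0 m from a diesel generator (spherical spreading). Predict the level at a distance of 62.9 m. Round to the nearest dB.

For a point source, L₂ = L₁ − 20·log₁₀(r₂/r₁).
L₂ = 94.1 − 20·log₁₀(62.9/8.0) = 94.1 − 17.911 = 76.19 dB.

76 dB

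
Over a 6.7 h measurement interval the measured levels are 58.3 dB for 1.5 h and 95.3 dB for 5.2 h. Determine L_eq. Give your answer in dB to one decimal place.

94.2 dB

The energy average is taken in the linear domain: L_eq = 10·log₁₀[(Σ tᵢ·10^(Lᵢ/10))/T], T = 6.7 h.
Σ tᵢ·10^(Lᵢ/10) = 1.5·10^(58.3/10) + 5.2·10^(95.3/10) = 1.762e+10.
L_eq = 10·log₁₀(1.762e+10/6.7) = 94.20 dB.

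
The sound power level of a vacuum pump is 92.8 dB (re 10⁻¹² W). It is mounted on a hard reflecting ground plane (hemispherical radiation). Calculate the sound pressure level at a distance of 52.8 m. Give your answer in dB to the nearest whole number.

50 dB

The power spreads over a hemisphere of area 2π·r², so L_p = L_w − 10·log₁₀(2π·r²).
2π·r² = 1.752e+04 m², 10·log₁₀ of that is 42.434 dB.
L_p = 92.8 − 42.434 = 50.37 dB.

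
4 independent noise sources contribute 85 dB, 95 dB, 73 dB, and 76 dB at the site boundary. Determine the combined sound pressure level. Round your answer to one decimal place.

Incoherent sources combine by intensity addition: L_total = 10·log₁₀(Σ 10^(L_i/10)).
Σ 10^(L/10) = 10^(85/10) + 10^(95/10) + 10^(73/10) + 10^(76/10) = 3.538e+09.
L_total = 10·log₁₀(3.538e+09) = 95.49 dB.

95.5 dB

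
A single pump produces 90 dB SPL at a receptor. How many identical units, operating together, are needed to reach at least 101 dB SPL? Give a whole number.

13

N identical sources give L₁ + 10·log₁₀ N, so require 10·log₁₀ N ≥ 101 − 90 = 11.0 dB.
N ≥ 10^(11.0/10) = 12.589, so N = 13.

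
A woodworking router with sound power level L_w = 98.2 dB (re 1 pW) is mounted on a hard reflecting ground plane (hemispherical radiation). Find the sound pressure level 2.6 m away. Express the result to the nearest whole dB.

82 dB

The power spreads over a hemisphere of area 2π·r², so L_p = L_w − 10·log₁₀(2π·r²).
2π·r² = 42.47 m², 10·log₁₀ of that is 16.281 dB.
L_p = 98.2 − 16.281 = 81.92 dB.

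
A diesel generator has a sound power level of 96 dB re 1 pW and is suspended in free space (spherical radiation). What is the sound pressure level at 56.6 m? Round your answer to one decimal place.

50.0 dB

L_p = L_w − 10·log₁₀(4π·r²) with r = 56.6 m.
4π·r² = 4.026e+04 m², 10·log₁₀ of that is 46.048 dB.
L_p = 96 − 46.048 = 49.95 dB.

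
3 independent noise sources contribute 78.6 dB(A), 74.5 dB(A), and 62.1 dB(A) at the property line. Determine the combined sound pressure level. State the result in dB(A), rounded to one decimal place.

Incoherent sources combine by intensity addition: L_total = 10·log₁₀(Σ 10^(L_i/10)).
Σ 10^(L/10) = 10^(78.6/10) + 10^(74.5/10) + 10^(62.1/10) = 1.022e+08.
L_total = 10·log₁₀(1.022e+08) = 80.10 dB(A).

80.1 dB(A)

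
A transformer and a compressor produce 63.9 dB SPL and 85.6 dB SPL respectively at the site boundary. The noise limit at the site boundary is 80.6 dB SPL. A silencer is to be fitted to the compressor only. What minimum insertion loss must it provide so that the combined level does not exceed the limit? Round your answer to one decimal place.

Everything except the compressor sums to 10^(63.9/10) = 2.455e+06 in linear terms, 63.90 dB SPL.
The limit corresponds to 10^(80.6/10) = 1.148e+08; subtracting the fixed part leaves 1.124e+08 for the compressor, i.e. 80.51 dB SPL.
Required insertion loss = 85.6 − 80.51 = 5.09 dB.

5.1 dB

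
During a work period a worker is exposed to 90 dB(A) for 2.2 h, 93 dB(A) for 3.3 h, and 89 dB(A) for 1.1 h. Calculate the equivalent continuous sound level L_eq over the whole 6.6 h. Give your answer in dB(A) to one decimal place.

91.7 dB(A)

The energy average is taken in the linear domain: L_eq = 10·log₁₀[(Σ tᵢ·10^(Lᵢ/10))/T], T = 6.6 h.
Σ tᵢ·10^(Lᵢ/10) = 2.2·10^(90/10) + 3.3·10^(93/10) + 1.1·10^(89/10) = 9.658e+09.
L_eq = 10·log₁₀(9.658e+09/6.6) = 91.65 dB(A).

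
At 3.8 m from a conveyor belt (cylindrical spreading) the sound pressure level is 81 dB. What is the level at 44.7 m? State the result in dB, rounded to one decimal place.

Cylindrical spreading from a line source gives a 10·log₁₀(r₂/r₁) drop.
L₂ = 81 − 10·log₁₀(44.7/3.8) = 81 − 10.705 = 70.29 dB.

70.3 dB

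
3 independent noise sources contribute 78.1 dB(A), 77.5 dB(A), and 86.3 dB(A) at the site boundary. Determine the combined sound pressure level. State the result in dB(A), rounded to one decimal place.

87.4 dB(A)

Incoherent sources combine by intensity addition: L_total = 10·log₁₀(Σ 10^(L_i/10)).
Σ 10^(L/10) = 10^(78.1/10) + 10^(77.5/10) + 10^(86.3/10) = 5.474e+08.
L_total = 10·log₁₀(5.474e+08) = 87.38 dB(A).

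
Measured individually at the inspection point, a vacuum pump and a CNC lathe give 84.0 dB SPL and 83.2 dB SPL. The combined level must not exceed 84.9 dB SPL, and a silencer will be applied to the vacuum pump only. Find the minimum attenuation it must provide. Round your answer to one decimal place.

4.0 dB

The untreated sources together contribute 10^(83.2/10) = 2.089e+08, i.e. 83.20 dB SPL.
To meet 84.9 dB SPL overall, the treated vacuum pump may contribute at most 10^(84.9/10) − 2.089e+08 = 1.001e+08, i.e. 80.00 dB SPL.
Required insertion loss = 84.0 − 80.00 = 4.00 dB.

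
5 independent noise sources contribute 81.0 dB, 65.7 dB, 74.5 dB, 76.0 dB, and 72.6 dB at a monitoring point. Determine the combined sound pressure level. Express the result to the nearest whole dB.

Incoherent sources combine by intensity addition: L_total = 10·log₁₀(Σ 10^(L_i/10)).
Σ 10^(L/10) = 10^(81.0/10) + 10^(65.7/10) + 10^(74.5/10) + 10^(76.0/10) + 10^(72.6/10) = 2.158e+08.
L_total = 10·log₁₀(2.158e+08) = 83.34 dB.

83 dB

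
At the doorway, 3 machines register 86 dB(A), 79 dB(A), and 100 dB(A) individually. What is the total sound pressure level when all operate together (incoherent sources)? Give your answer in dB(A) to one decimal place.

100.2 dB(A)

Incoherent sources combine by intensity addition: L_total = 10·log₁₀(Σ 10^(L_i/10)).
Σ 10^(L/10) = 10^(86/10) + 10^(79/10) + 10^(100/10) = 1.048e+10.
L_total = 10·log₁₀(1.048e+10) = 100.20 dB(A).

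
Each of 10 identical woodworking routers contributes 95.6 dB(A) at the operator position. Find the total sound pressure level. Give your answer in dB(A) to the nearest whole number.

N identical incoherent sources raise the level by 10·log₁₀ N.
L_total = 95.6 + 10·log₁₀(10) = 95.6 + 10.000 = 105.60 dB(A).

106 dB(A)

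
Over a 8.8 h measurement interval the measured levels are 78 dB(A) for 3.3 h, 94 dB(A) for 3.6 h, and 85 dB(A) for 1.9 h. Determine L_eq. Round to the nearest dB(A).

90 dB(A)

Weight each interval's intensity by its duration and average over T = 8.8 h:
Σ tᵢ·10^(Lᵢ/10) = 3.3·10^(78/10) + 3.6·10^(94/10) + 1.9·10^(85/10) = 9.852e+09.
L_eq = 10·log₁₀(9.852e+09/8.8) = 90.49 dB(A).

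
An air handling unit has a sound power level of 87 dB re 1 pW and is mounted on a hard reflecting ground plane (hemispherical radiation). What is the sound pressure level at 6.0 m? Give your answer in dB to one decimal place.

63.5 dB

The power spreads over a hemisphere of area 2π·r², so L_p = L_w − 10·log₁₀(2π·r²).
2π·r² = 226.2 m², 10·log₁₀ of that is 23.545 dB.
L_p = 87 − 23.545 = 63.46 dB.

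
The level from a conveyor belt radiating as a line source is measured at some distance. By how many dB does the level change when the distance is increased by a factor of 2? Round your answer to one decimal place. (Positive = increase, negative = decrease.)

A line source loses 3 dB per doubling of distance; generally ΔL = −10·log₁₀(r₂/r₁).
ΔL = −10·log₁₀(2) = -3.01 dB.

-3.0 dB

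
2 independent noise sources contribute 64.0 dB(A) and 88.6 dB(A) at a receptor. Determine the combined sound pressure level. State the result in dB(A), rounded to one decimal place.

For uncorrelated sources the intensities add, so convert each level to linear form, sum, and take 10·log₁₀ of the total.
Σ 10^(L/10) = 10^(64.0/10) + 10^(88.6/10) = 7.269e+08.
L_total = 10·log₁₀(7.269e+08) = 88.62 dB(A).

88.6 dB(A)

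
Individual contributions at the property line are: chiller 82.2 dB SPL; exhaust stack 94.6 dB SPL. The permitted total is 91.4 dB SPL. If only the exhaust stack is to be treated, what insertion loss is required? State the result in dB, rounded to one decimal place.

3.8 dB

The untreated sources together contribute 10^(82.2/10) = 1.660e+08, i.e. 82.20 dB SPL.
To meet 91.4 dB SPL overall, the treated exhaust stack may contribute at most 10^(91.4/10) − 1.660e+08 = 1.214e+09, i.e. 90.84 dB SPL.
So the exhaust stack must be reduced from 94.6 to 90.84 dB SPL: IL = 3.76 dB.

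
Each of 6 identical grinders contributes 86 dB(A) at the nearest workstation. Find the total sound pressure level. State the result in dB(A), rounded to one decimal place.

With 6 equal, uncorrelated contributions the intensity is 6× that of one unit, giving a rise of 10·log₁₀ 6.
L_total = 86 + 10·log₁₀(6) = 86 + 7.782 = 93.78 dB(A).

93.8 dB(A)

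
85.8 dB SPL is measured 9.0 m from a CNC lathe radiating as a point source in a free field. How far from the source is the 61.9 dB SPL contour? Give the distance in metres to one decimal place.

The 23.9 dB drop corresponds to a distance ratio of 10^(23.9/20) for a point source.
r₂ = 9.0·10^((85.8−61.9)/20) = 9.0·10^(23.9/20) = 141.01 m.

141.0 m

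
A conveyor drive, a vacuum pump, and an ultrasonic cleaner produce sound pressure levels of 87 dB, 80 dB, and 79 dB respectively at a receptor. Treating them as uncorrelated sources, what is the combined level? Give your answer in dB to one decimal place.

Incoherent sources combine by intensity addition: L_total = 10·log₁₀(Σ 10^(L_i/10)).
Σ 10^(L/10) = 10^(87/10) + 10^(80/10) + 10^(79/10) = 6.806e+08.
L_total = 10·log₁₀(6.806e+08) = 88.33 dB.

88.3 dB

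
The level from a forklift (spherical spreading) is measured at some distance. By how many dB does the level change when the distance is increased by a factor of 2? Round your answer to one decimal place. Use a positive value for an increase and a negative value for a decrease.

Point-source spreading: ΔL = −20·log₁₀(r₂/r₁).
ΔL = −20·log₁₀(2) = -6.02 dB.

-6.0 dB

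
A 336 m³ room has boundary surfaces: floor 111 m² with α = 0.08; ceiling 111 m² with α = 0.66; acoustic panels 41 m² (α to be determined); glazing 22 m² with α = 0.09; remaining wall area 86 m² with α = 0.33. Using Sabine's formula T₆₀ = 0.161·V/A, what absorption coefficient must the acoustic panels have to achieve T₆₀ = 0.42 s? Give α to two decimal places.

A = 0.161·V/T₆₀ = 0.161·336/0.42 = 128.80 m² sabins.
Absorption from the other surfaces = 111·0.08 + 111·0.66 + 22·0.09 + 86·0.33 = 112.50 m², so the acoustic panels must supply 16.30 m² over 41 m².
α = 16.30/41 = 0.398.

0.40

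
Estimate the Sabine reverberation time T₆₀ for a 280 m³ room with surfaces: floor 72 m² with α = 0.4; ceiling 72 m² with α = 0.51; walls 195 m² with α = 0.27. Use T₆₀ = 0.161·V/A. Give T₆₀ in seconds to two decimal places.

Summing Sᵢαᵢ: 72·0.4 + 72·0.51 + 195·0.27 = 118.17 m².
T₆₀ = 0.161 × 280 / 118.17 = 0.381 s.

0.38 s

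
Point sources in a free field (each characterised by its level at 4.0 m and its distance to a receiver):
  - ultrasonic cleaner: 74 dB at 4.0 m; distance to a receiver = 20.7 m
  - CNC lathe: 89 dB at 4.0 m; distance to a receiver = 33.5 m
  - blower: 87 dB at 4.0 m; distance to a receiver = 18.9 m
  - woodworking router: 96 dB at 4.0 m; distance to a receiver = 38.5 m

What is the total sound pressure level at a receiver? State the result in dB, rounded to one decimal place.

78.9 dB

Apply inverse-square spreading to bring every level to the receiver, then sum 10^(L/10).
ultrasonic cleaner: 74 − 20·log₁₀(20.7/4.0) = 74 − 14.28 = 59.72 dB.
CNC lathe: 89 − 20·log₁₀(33.5/4.0) = 89 − 18.46 = 70.54 dB.
blower: 87 − 20·log₁₀(18.9/4.0) = 87 − 13.49 = 73.51 dB.
woodworking router: 96 − 20·log₁₀(38.5/4.0) = 96 − 19.67 = 76.33 dB.
Σ 10^(L/10) = 7.768e+07 → L_total = 10·log₁₀(7.768e+07) = 78.90 dB.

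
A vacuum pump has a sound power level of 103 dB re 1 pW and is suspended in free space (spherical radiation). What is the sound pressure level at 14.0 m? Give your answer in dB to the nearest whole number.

69 dB

L_p = L_w − 10·log₁₀(4π·r²) with r = 14.0 m.
4π·r² = 2463 m², 10·log₁₀ of that is 33.915 dB.
L_p = 103 − 33.915 = 69.09 dB.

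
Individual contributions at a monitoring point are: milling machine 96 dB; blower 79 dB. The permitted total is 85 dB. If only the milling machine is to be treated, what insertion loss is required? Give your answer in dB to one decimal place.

The untreated sources together contribute 10^(79/10) = 7.943e+07, i.e. 79.00 dB.
To meet 85 dB overall, the treated milling machine may contribute at most 10^(85/10) − 7.943e+07 = 2.368e+08, i.e. 83.74 dB.
Required insertion loss = 96 − 83.74 = 12.26 dB.

12.3 dB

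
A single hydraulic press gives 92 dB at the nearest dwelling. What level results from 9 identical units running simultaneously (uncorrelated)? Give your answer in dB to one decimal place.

L_total = L₁ + 10·log₁₀ N for N identical incoherent sources.
L_total = 92 + 10·log₁₀(9) = 92 + 9.542 = 101.54 dB.

101.5 dB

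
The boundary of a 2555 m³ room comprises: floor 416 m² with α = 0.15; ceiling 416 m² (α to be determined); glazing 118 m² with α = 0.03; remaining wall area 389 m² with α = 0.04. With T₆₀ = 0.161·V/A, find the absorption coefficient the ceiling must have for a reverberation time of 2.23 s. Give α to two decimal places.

From T₆₀ = 0.161·V/A, the target T₆₀ = 2.23 s needs A = 0.161·2555/2.23 = 184.46 m².
Absorption from the other surfaces = 416·0.15 + 118·0.03 + 389·0.04 = 81.50 m², so the ceiling must supply 102.96 m² over 416 m².
α = 102.96/416 = 0.248.

0.25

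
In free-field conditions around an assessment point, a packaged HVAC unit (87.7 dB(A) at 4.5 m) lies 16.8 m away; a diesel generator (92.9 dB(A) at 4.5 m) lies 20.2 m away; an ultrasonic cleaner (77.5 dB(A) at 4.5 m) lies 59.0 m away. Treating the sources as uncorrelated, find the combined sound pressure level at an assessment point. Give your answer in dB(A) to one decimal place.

81.4 dB(A)

Propagate each source to the receiver with L = L_ref − 20·log₁₀(r/r_ref), then add intensities.
packaged HVAC unit: 87.7 − 20·log₁₀(16.8/4.5) = 87.7 − 11.44 = 76.26 dB(A).
diesel generator: 92.9 − 20·log₁₀(20.2/4.5) = 92.9 − 13.04 = 79.86 dB(A).
ultrasonic cleaner: 77.5 − 20·log₁₀(59.0/4.5) = 77.5 − 22.35 = 55.15 dB(A).
Σ 10^(L/10) = 1.393e+08 → L_total = 10·log₁₀(1.393e+08) = 81.44 dB(A).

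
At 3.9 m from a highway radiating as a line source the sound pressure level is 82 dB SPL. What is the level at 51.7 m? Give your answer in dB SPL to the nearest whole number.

Line-source attenuation: ΔL = 10·log₁₀(r₂/r₁) = 10·log₁₀(51.7/3.9) = 11.224 dB.
L₂ = 82 − 10·log₁₀(51.7/3.9) = 82 − 11.224 = 70.78 dB SPL.

71 dB SPL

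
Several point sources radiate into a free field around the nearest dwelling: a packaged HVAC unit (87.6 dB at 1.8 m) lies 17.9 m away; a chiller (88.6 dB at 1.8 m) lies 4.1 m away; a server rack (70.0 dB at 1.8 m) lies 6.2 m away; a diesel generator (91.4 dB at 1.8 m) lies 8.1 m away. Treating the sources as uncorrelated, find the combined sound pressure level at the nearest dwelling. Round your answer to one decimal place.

83.3 dB

First find each source's level at the receiver (point-source: −20·log₁₀(r/r_ref)), then combine on an intensity basis.
packaged HVAC unit: 87.6 − 20·log₁₀(17.9/1.8) = 87.6 − 19.95 = 67.65 dB.
chiller: 88.6 − 20·log₁₀(4.1/1.8) = 88.6 − 7.15 = 81.45 dB.
server rack: 70.0 − 20·log₁₀(6.2/1.8) = 70.0 − 10.74 = 59.26 dB.
diesel generator: 91.4 − 20·log₁₀(8.1/1.8) = 91.4 − 13.06 = 78.34 dB.
Σ 10^(L/10) = 2.145e+08 → L_total = 10·log₁₀(2.145e+08) = 83.31 dB.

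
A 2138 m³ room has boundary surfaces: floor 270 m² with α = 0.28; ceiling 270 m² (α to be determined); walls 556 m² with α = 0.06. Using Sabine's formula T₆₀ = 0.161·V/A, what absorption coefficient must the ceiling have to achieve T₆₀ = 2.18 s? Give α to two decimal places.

0.18

From T₆₀ = 0.161·V/A, the target T₆₀ = 2.18 s needs A = 0.161·2138/2.18 = 157.90 m².
Absorption from the other surfaces = 270·0.28 + 556·0.06 = 108.96 m², so the ceiling must supply 48.94 m² over 270 m².
α = 48.94/270 = 0.181.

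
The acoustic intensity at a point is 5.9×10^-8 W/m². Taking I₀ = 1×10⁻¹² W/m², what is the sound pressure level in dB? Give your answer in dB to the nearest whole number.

I/I₀ = 5.9×10^-8/10⁻¹² = 5.9×10^4, and L = 10·log₁₀(I/I₀).
L = 10·(0.7709 + 4) = 47.71 dB.

48 dB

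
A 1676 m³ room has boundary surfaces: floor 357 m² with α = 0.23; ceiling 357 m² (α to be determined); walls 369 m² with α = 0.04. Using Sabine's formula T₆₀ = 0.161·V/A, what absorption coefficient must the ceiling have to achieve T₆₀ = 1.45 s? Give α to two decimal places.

A = 0.161·V/T₆₀ = 0.161·1676/1.45 = 186.09 m² sabins.
Absorption from the other surfaces = 357·0.23 + 369·0.04 = 96.87 m², so the ceiling must supply 89.22 m² over 357 m².
α = 89.22/357 = 0.250.

0.25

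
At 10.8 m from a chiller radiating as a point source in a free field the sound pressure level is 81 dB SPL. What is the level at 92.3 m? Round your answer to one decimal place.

62.4 dB SPL

Spherical spreading from a point source gives a 20·log₁₀(r₂/r₁) drop.
L₂ = 81 − 20·log₁₀(92.3/10.8) = 81 − 18.636 = 62.36 dB SPL.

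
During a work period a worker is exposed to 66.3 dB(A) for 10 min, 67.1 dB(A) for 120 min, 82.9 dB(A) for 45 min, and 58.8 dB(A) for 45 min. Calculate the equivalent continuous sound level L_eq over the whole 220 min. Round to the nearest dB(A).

Weight each interval's intensity by its duration and average over T = 220 min:
Σ tᵢ·10^(Lᵢ/10) = 10·10^(66.3/10) + 120·10^(67.1/10) + 45·10^(82.9/10) + 45·10^(58.8/10) = 9.467e+09.
L_eq = 10·log₁₀(9.467e+09/220) = 76.34 dB(A).

76 dB(A)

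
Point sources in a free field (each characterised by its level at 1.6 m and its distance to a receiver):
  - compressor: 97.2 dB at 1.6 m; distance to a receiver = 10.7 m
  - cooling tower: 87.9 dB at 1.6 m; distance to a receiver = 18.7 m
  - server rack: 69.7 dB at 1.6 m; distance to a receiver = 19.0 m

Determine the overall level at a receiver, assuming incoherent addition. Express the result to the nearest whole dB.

81 dB

First find each source's level at the receiver (point-source: −20·log₁₀(r/r_ref)), then combine on an intensity basis.
compressor: 97.2 − 20·log₁₀(10.7/1.6) = 97.2 − 16.51 = 80.69 dB.
cooling tower: 87.9 − 20·log₁₀(18.7/1.6) = 87.9 − 21.35 = 66.55 dB.
server rack: 69.7 − 20·log₁₀(19.0/1.6) = 69.7 − 21.49 = 48.21 dB.
Σ 10^(L/10) = 1.219e+08 → L_total = 10·log₁₀(1.219e+08) = 80.86 dB.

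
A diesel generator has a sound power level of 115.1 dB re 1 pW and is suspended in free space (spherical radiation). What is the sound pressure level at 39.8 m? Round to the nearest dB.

L_p = L_w − 10·log₁₀(4π·r²) with r = 39.8 m.
4π·r² = 1.991e+04 m², 10·log₁₀ of that is 42.990 dB.
L_p = 115.1 − 42.990 = 72.11 dB.

72 dB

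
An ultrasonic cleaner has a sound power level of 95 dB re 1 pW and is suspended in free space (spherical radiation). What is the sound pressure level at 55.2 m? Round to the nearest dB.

49 dB

L_p = L_w − 10·log₁₀(4π·r²) with r = 55.2 m.
4π·r² = 3.829e+04 m², 10·log₁₀ of that is 45.831 dB.
L_p = 95 − 45.831 = 49.17 dB.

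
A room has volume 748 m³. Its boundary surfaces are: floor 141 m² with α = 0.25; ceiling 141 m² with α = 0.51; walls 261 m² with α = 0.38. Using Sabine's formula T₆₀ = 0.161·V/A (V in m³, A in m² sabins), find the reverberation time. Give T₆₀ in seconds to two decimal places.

Total absorption A = 141·0.25 + 141·0.51 + 261·0.38 = 206.34 m² sabins.
T₆₀ = 0.161·V/A = 0.161·748/206.34 = 0.584 s.

0.58 s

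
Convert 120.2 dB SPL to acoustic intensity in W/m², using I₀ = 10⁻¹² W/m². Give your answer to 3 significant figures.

1.05 W/m²

L = 10·log₁₀(I/I₀) ⇒ I = I₀·10^(L/10) = 10⁻¹² × 10^12.02.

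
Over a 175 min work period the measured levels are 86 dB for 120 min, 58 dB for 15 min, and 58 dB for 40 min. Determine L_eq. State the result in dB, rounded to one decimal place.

The energy average is taken in the linear domain: L_eq = 10·log₁₀[(Σ tᵢ·10^(Lᵢ/10))/T], T = 175 min.
Σ tᵢ·10^(Lᵢ/10) = 120·10^(86/10) + 15·10^(58/10) + 40·10^(58/10) = 4.781e+10.
L_eq = 10·log₁₀(4.781e+10/175) = 84.36 dB.

84.4 dB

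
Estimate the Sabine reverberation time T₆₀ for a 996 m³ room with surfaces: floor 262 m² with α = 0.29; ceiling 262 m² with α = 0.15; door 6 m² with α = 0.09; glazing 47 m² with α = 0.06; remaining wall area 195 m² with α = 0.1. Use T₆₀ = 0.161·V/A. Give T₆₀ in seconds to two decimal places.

Summing Sᵢαᵢ: 262·0.29 + 262·0.15 + 6·0.09 + 47·0.06 + 195·0.1 = 138.14 m².
T₆₀ = 0.161 × 996 / 138.14 = 1.161 s.

1.16 s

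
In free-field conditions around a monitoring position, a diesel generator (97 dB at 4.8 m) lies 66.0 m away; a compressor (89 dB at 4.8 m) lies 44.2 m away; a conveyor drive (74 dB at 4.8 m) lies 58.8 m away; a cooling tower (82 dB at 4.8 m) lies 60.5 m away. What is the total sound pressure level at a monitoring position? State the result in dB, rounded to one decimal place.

Propagate each source to the receiver with L = L_ref − 20·log₁₀(r/r_ref), then add intensities.
diesel generator: 97 − 20·log₁₀(66.0/4.8) = 97 − 22.77 = 74.23 dB.
compressor: 89 − 20·log₁₀(44.2/4.8) = 89 − 19.28 = 69.72 dB.
conveyor drive: 74 − 20·log₁₀(58.8/4.8) = 74 − 21.76 = 52.24 dB.
cooling tower: 82 − 20·log₁₀(60.5/4.8) = 82 − 22.01 = 59.99 dB.
Σ 10^(L/10) = 3.704e+07 → L_total = 10·log₁₀(3.704e+07) = 75.69 dB.

75.7 dB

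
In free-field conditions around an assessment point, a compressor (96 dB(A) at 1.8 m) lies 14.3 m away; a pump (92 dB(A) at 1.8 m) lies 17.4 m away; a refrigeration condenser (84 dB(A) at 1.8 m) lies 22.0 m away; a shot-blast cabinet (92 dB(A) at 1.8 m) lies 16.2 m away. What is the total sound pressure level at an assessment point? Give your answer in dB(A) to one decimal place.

Apply inverse-square spreading to bring every level to the receiver, then sum 10^(L/10).
compressor: 96 − 20·log₁₀(14.3/1.8) = 96 − 18.00 = 78.00 dB(A).
pump: 92 − 20·log₁₀(17.4/1.8) = 92 − 19.71 = 72.29 dB(A).
refrigeration condenser: 84 − 20·log₁₀(22.0/1.8) = 84 − 21.74 = 62.26 dB(A).
shot-blast cabinet: 92 − 20·log₁₀(16.2/1.8) = 92 − 19.08 = 72.92 dB(A).
Σ 10^(L/10) = 1.013e+08 → L_total = 10·log₁₀(1.013e+08) = 80.06 dB(A).

80.1 dB(A)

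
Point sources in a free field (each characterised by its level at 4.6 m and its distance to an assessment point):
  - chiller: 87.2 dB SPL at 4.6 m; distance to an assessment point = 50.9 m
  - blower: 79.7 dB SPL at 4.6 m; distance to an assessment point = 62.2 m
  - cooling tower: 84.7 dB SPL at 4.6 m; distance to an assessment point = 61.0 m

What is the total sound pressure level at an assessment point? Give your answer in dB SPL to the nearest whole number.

Propagate each source to the receiver with L = L_ref − 20·log₁₀(r/r_ref), then add intensities.
chiller: 87.2 − 20·log₁₀(50.9/4.6) = 87.2 − 20.88 = 66.32 dB SPL.
blower: 79.7 − 20·log₁₀(62.2/4.6) = 79.7 − 22.62 = 57.08 dB SPL.
cooling tower: 84.7 − 20·log₁₀(61.0/4.6) = 84.7 − 22.45 = 62.25 dB SPL.
Σ 10^(L/10) = 6.475e+06 → L_total = 10·log₁₀(6.475e+06) = 68.11 dB SPL.

68 dB SPL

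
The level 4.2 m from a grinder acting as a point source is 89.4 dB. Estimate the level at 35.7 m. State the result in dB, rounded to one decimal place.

For a point source, L₂ = L₁ − 20·log₁₀(r₂/r₁).
L₂ = 89.4 − 20·log₁₀(35.7/4.2) = 89.4 − 18.588 = 70.81 dB.

70.8 dB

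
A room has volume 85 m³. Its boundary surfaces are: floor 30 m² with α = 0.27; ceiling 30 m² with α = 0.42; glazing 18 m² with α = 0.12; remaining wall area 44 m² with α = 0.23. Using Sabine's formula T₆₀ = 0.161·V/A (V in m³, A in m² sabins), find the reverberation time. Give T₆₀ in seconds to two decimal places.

0.41 s

Summing Sᵢαᵢ: 30·0.27 + 30·0.42 + 18·0.12 + 44·0.23 = 32.98 m².
T₆₀ = 0.161·V/A = 0.161·85/32.98 = 0.415 s.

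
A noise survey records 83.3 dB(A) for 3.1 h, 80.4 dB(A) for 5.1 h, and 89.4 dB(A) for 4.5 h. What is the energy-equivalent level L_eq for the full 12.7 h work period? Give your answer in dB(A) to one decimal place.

86.1 dB(A)

The energy average is taken in the linear domain: L_eq = 10·log₁₀[(Σ tᵢ·10^(Lᵢ/10))/T], T = 12.7 h.
Σ tᵢ·10^(Lᵢ/10) = 3.1·10^(83.3/10) + 5.1·10^(80.4/10) + 4.5·10^(89.4/10) = 5.141e+09.
L_eq = 10·log₁₀(5.141e+09/12.7) = 86.07 dB(A).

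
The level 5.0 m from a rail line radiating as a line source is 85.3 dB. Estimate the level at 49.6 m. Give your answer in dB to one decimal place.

75.3 dB

For a line source, L₂ = L₁ − 10·log₁₀(r₂/r₁).
L₂ = 85.3 − 10·log₁₀(49.6/5.0) = 85.3 − 9.965 = 75.33 dB.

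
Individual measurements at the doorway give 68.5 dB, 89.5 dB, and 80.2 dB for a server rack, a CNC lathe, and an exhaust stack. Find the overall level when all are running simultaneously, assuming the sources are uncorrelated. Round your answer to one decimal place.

For uncorrelated sources the intensities add, so convert each level to linear form, sum, and take 10·log₁₀ of the total.
Σ 10^(L/10) = 10^(68.5/10) + 10^(89.5/10) + 10^(80.2/10) = 1.003e+09.
L_total = 10·log₁₀(1.003e+09) = 90.01 dB.

90.0 dB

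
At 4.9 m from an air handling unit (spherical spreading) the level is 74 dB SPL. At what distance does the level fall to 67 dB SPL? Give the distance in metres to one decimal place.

11.0 m

The 7.0 dB drop corresponds to a distance ratio of 10^(7.0/20) for a point source.
r₂ = 4.9·10^((74−67)/20) = 4.9·10^(7.0/20) = 10.97 m.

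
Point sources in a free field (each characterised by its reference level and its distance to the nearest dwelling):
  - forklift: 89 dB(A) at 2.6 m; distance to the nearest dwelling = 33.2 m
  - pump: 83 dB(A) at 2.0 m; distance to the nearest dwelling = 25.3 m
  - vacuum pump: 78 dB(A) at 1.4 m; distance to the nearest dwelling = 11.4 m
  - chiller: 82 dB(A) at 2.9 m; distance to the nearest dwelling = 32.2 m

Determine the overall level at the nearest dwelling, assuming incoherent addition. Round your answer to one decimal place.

69.2 dB(A)

First find each source's level at the receiver (point-source: −20·log₁₀(r/r_ref)), then combine on an intensity basis.
forklift: 89 − 20·log₁₀(33.2/2.6) = 89 − 22.12 = 66.88 dB(A).
pump: 83 − 20·log₁₀(25.3/2.0) = 83 − 22.04 = 60.96 dB(A).
vacuum pump: 78 − 20·log₁₀(11.4/1.4) = 78 − 18.22 = 59.78 dB(A).
chiller: 82 − 20·log₁₀(32.2/2.9) = 82 − 20.91 = 61.09 dB(A).
Σ 10^(L/10) = 8.356e+06 → L_total = 10·log₁₀(8.356e+06) = 69.22 dB(A).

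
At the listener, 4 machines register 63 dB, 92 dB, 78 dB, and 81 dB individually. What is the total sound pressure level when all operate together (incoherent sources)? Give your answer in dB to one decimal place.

92.5 dB

For uncorrelated sources the intensities add, so convert each level to linear form, sum, and take 10·log₁₀ of the total.
Σ 10^(L/10) = 10^(63/10) + 10^(92/10) + 10^(78/10) + 10^(81/10) = 1.776e+09.
L_total = 10·log₁₀(1.776e+09) = 92.49 dB.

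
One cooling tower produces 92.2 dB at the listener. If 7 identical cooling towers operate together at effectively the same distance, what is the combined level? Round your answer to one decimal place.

100.7 dB

With 7 equal, uncorrelated contributions the intensity is 7× that of one unit, giving a rise of 10·log₁₀ 7.
L_total = 92.2 + 10·log₁₀(7) = 92.2 + 8.451 = 100.65 dB.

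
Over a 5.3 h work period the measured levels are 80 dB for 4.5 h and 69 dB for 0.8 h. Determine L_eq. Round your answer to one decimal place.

79.4 dB

L_eq = 10·log₁₀[(1/T)·Σ tᵢ·10^(Lᵢ/10)] with T = 5.3 h.
Σ tᵢ·10^(Lᵢ/10) = 4.5·10^(80/10) + 0.8·10^(69/10) = 4.564e+08.
L_eq = 10·log₁₀(4.564e+08/5.3) = 79.35 dB.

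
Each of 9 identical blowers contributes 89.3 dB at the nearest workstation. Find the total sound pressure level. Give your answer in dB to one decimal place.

98.8 dB

With 9 equal, uncorrelated contributions the intensity is 9× that of one unit, giving a rise of 10·log₁₀ 9.
L_total = 89.3 + 10·log₁₀(9) = 89.3 + 9.542 = 98.84 dB.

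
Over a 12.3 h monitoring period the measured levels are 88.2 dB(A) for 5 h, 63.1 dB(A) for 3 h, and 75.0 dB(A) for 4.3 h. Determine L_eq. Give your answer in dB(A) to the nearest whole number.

Weight each interval's intensity by its duration and average over T = 12.3 h:
Σ tᵢ·10^(Lᵢ/10) = 5·10^(88.2/10) + 3·10^(63.1/10) + 4.3·10^(75.0/10) = 3.446e+09.
L_eq = 10·log₁₀(3.446e+09/12.3) = 84.47 dB(A).

84 dB(A)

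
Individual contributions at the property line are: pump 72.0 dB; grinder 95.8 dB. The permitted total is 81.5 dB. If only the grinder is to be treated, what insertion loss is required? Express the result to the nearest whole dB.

Everything except the grinder sums to 10^(72.0/10) = 1.585e+07 in linear terms, 72.00 dB.
The limit corresponds to 10^(81.5/10) = 1.413e+08; subtracting the fixed part leaves 1.254e+08 for the grinder, i.e. 80.98 dB.
So the grinder must be reduced from 95.8 to 80.98 dB: IL = 14.82 dB.

15 dB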